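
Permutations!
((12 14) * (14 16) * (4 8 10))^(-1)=((4 8 10)(12 16 14))^(-1)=(4 10 8)(12 14 16)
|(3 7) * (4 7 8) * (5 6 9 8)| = |(3 5 6 9 8 4 7)| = 7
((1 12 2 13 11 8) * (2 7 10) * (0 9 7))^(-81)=(0 12 1 8 11 13 2 10 7 9)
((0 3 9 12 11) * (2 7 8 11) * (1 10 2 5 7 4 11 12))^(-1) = ((0 3 9 1 10 2 4 11)(5 7 8 12))^(-1) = (0 11 4 2 10 1 9 3)(5 12 8 7)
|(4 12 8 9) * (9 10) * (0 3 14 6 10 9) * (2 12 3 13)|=|(0 13 2 12 8 9 4 3 14 6 10)|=11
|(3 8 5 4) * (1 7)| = |(1 7)(3 8 5 4)| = 4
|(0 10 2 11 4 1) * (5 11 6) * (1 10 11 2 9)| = |(0 11 4 10 9 1)(2 6 5)| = 6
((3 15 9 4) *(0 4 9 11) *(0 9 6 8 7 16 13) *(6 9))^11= (0 4 3 15 11 6 8 7 16 13)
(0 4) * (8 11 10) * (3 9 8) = (0 4)(3 9 8 11 10) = [4, 1, 2, 9, 0, 5, 6, 7, 11, 8, 3, 10]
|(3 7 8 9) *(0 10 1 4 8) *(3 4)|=15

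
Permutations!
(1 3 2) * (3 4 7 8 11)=(1 4 7 8 11 3 2)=[0, 4, 1, 2, 7, 5, 6, 8, 11, 9, 10, 3]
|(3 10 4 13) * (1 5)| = 4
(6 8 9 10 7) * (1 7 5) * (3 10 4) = (1 7 6 8 9 4 3 10 5) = [0, 7, 2, 10, 3, 1, 8, 6, 9, 4, 5]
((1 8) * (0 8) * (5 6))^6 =((0 8 1)(5 6))^6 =(8)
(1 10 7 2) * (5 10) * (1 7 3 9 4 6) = (1 5 10 3 9 4 6)(2 7) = [0, 5, 7, 9, 6, 10, 1, 2, 8, 4, 3]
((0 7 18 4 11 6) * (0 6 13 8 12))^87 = (0 12 8 13 11 4 18 7)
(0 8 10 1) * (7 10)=(0 8 7 10 1)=[8, 0, 2, 3, 4, 5, 6, 10, 7, 9, 1]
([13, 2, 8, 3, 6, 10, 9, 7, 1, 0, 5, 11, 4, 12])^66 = [0, 1, 2, 3, 4, 5, 6, 7, 8, 9, 10, 11, 12, 13]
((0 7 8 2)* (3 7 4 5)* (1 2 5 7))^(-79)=(0 4 7 8 5 3 1 2)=((0 4 7 8 5 3 1 2))^(-79)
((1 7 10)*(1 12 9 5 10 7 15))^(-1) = (1 15)(5 9 12 10)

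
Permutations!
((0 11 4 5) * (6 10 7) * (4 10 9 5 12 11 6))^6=(0 9)(4 12 11 10 7)(5 6)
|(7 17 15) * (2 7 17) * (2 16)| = |(2 7 16)(15 17)| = 6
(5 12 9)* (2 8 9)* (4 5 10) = (2 8 9 10 4 5 12) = [0, 1, 8, 3, 5, 12, 6, 7, 9, 10, 4, 11, 2]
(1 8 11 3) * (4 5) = (1 8 11 3)(4 5) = [0, 8, 2, 1, 5, 4, 6, 7, 11, 9, 10, 3]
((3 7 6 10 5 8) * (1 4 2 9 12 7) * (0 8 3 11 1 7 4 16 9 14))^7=(0 4 16 8 2 9 11 14 12 1)(3 6 5 7 10)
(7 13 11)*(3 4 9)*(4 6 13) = (3 6 13 11 7 4 9) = [0, 1, 2, 6, 9, 5, 13, 4, 8, 3, 10, 7, 12, 11]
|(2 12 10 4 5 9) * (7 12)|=|(2 7 12 10 4 5 9)|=7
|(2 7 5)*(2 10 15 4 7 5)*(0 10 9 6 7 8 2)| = |(0 10 15 4 8 2 5 9 6 7)| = 10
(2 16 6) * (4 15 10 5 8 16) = (2 4 15 10 5 8 16 6) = [0, 1, 4, 3, 15, 8, 2, 7, 16, 9, 5, 11, 12, 13, 14, 10, 6]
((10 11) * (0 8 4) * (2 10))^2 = ((0 8 4)(2 10 11))^2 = (0 4 8)(2 11 10)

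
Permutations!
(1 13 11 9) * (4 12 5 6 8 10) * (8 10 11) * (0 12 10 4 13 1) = (0 12 5 6 4 10 13 8 11 9) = [12, 1, 2, 3, 10, 6, 4, 7, 11, 0, 13, 9, 5, 8]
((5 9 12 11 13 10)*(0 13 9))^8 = (13)(9 11 12)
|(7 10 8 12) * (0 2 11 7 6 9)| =|(0 2 11 7 10 8 12 6 9)| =9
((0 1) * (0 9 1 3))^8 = (9)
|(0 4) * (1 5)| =2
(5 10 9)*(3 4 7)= [0, 1, 2, 4, 7, 10, 6, 3, 8, 5, 9]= (3 4 7)(5 10 9)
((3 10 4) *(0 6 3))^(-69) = (0 6 3 10 4)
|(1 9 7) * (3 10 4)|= |(1 9 7)(3 10 4)|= 3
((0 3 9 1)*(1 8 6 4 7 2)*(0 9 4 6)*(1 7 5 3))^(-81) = ((0 1 9 8)(2 7)(3 4 5))^(-81) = (0 8 9 1)(2 7)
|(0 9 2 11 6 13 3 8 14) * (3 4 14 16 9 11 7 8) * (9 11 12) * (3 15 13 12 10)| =56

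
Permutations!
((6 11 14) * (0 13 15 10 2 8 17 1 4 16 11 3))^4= (0 2 4 6 15 17 11)(1 14 13 8 16 3 10)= ((0 13 15 10 2 8 17 1 4 16 11 14 6 3))^4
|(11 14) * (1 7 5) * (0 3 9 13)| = 12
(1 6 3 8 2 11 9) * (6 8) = (1 8 2 11 9)(3 6) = [0, 8, 11, 6, 4, 5, 3, 7, 2, 1, 10, 9]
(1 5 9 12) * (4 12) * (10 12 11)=(1 5 9 4 11 10 12)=[0, 5, 2, 3, 11, 9, 6, 7, 8, 4, 12, 10, 1]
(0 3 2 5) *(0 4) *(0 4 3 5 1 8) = [5, 8, 1, 2, 4, 3, 6, 7, 0] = (0 5 3 2 1 8)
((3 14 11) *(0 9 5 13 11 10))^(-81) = ((0 9 5 13 11 3 14 10))^(-81) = (0 10 14 3 11 13 5 9)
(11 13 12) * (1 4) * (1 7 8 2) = [0, 4, 1, 3, 7, 5, 6, 8, 2, 9, 10, 13, 11, 12] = (1 4 7 8 2)(11 13 12)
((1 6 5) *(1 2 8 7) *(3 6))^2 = (1 6 2 7 3 5 8)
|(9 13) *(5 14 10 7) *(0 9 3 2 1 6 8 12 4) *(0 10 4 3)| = |(0 9 13)(1 6 8 12 3 2)(4 10 7 5 14)| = 30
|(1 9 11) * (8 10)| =|(1 9 11)(8 10)| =6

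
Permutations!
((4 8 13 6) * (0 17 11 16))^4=(17)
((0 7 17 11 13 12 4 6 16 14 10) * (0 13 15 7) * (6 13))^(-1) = ((4 13 12)(6 16 14 10)(7 17 11 15))^(-1) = (4 12 13)(6 10 14 16)(7 15 11 17)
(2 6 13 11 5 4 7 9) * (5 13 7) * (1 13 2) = [0, 13, 6, 3, 5, 4, 7, 9, 8, 1, 10, 2, 12, 11] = (1 13 11 2 6 7 9)(4 5)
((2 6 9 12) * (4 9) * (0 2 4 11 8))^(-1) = (0 8 11 6 2)(4 12 9)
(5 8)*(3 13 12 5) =[0, 1, 2, 13, 4, 8, 6, 7, 3, 9, 10, 11, 5, 12] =(3 13 12 5 8)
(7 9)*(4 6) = (4 6)(7 9) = [0, 1, 2, 3, 6, 5, 4, 9, 8, 7]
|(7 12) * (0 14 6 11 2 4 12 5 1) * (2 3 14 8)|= 8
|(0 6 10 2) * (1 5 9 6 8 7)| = 9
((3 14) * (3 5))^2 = (3 5 14)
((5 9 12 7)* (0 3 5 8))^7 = ((0 3 5 9 12 7 8))^7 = (12)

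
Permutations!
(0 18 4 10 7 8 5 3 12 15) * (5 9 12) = (0 18 4 10 7 8 9 12 15)(3 5) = [18, 1, 2, 5, 10, 3, 6, 8, 9, 12, 7, 11, 15, 13, 14, 0, 16, 17, 4]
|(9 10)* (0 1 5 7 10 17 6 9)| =15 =|(0 1 5 7 10)(6 9 17)|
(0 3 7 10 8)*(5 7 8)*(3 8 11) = (0 8)(3 11)(5 7 10) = [8, 1, 2, 11, 4, 7, 6, 10, 0, 9, 5, 3]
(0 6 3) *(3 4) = [6, 1, 2, 0, 3, 5, 4] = (0 6 4 3)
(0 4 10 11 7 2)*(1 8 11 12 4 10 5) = (0 10 12 4 5 1 8 11 7 2) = [10, 8, 0, 3, 5, 1, 6, 2, 11, 9, 12, 7, 4]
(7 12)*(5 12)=(5 12 7)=[0, 1, 2, 3, 4, 12, 6, 5, 8, 9, 10, 11, 7]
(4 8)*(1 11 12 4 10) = (1 11 12 4 8 10) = [0, 11, 2, 3, 8, 5, 6, 7, 10, 9, 1, 12, 4]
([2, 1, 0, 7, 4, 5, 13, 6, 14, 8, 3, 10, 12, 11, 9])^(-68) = (3 11 6)(7 10 13)(8 14 9)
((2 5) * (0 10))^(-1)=(0 10)(2 5)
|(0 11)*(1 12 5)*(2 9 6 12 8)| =|(0 11)(1 8 2 9 6 12 5)| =14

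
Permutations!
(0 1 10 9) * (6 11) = (0 1 10 9)(6 11) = [1, 10, 2, 3, 4, 5, 11, 7, 8, 0, 9, 6]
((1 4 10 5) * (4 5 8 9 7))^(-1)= ((1 5)(4 10 8 9 7))^(-1)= (1 5)(4 7 9 8 10)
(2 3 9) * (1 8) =(1 8)(2 3 9) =[0, 8, 3, 9, 4, 5, 6, 7, 1, 2]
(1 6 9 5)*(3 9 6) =[0, 3, 2, 9, 4, 1, 6, 7, 8, 5] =(1 3 9 5)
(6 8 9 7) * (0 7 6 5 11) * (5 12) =[7, 1, 2, 3, 4, 11, 8, 12, 9, 6, 10, 0, 5] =(0 7 12 5 11)(6 8 9)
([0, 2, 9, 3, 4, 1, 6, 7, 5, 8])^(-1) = (1 5 8 9 2)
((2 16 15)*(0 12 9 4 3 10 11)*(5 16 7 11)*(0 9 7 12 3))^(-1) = ((0 3 10 5 16 15 2 12 7 11 9 4))^(-1) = (0 4 9 11 7 12 2 15 16 5 10 3)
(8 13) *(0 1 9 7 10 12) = (0 1 9 7 10 12)(8 13) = [1, 9, 2, 3, 4, 5, 6, 10, 13, 7, 12, 11, 0, 8]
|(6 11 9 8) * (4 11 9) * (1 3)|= |(1 3)(4 11)(6 9 8)|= 6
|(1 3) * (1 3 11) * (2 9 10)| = 6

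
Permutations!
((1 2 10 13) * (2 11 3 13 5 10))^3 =(1 13 3 11)(5 10) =((1 11 3 13)(5 10))^3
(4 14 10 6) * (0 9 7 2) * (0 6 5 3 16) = (0 9 7 2 6 4 14 10 5 3 16) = [9, 1, 6, 16, 14, 3, 4, 2, 8, 7, 5, 11, 12, 13, 10, 15, 0]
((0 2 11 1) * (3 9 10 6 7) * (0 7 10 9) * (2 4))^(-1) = ((0 4 2 11 1 7 3)(6 10))^(-1) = (0 3 7 1 11 2 4)(6 10)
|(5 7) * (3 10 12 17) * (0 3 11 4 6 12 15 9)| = 10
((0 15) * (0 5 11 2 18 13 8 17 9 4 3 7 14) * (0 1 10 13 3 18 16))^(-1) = (0 16 2 11 5 15)(1 14 7 3 18 4 9 17 8 13 10)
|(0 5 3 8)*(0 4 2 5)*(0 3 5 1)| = |(0 3 8 4 2 1)| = 6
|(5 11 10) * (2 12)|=|(2 12)(5 11 10)|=6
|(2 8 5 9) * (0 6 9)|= |(0 6 9 2 8 5)|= 6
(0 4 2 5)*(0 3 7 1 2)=(0 4)(1 2 5 3 7)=[4, 2, 5, 7, 0, 3, 6, 1]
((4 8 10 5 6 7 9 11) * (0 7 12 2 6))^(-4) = (0 4)(2 12 6)(5 11)(7 8)(9 10)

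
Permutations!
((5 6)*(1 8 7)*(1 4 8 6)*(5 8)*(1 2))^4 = ((1 6 8 7 4 5 2))^4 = (1 4 6 5 8 2 7)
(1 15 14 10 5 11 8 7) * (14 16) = (1 15 16 14 10 5 11 8 7) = [0, 15, 2, 3, 4, 11, 6, 1, 7, 9, 5, 8, 12, 13, 10, 16, 14]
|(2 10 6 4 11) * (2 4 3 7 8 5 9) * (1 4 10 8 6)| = 12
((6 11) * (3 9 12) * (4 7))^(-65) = (3 9 12)(4 7)(6 11)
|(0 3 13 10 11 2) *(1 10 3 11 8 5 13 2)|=9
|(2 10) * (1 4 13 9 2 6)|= 7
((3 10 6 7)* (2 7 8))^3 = (2 10)(3 8)(6 7)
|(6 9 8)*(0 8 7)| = 5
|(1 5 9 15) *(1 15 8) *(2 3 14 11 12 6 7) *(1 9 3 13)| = 10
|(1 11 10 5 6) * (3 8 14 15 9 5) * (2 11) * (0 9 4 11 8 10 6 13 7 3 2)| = 15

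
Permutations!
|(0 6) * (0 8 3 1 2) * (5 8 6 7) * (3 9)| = 8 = |(0 7 5 8 9 3 1 2)|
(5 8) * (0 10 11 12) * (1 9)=[10, 9, 2, 3, 4, 8, 6, 7, 5, 1, 11, 12, 0]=(0 10 11 12)(1 9)(5 8)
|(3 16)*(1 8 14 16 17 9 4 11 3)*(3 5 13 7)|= |(1 8 14 16)(3 17 9 4 11 5 13 7)|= 8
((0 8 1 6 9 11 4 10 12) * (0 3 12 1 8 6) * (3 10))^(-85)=(0 3 6 12 9 10 11 1 4)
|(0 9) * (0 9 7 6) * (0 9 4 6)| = 6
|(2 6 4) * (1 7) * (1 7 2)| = |(7)(1 2 6 4)| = 4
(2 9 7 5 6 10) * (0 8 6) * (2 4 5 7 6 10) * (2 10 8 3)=(0 3 2 9 6 10 4 5)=[3, 1, 9, 2, 5, 0, 10, 7, 8, 6, 4]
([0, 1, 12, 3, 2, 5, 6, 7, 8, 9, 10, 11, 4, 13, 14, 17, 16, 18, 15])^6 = [0, 1, 2, 3, 4, 5, 6, 7, 8, 9, 10, 11, 12, 13, 14, 15, 16, 17, 18]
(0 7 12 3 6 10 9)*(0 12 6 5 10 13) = (0 7 6 13)(3 5 10 9 12) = [7, 1, 2, 5, 4, 10, 13, 6, 8, 12, 9, 11, 3, 0]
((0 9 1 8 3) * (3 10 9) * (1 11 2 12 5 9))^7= (0 3)(1 8 10)(2 5 11 12 9)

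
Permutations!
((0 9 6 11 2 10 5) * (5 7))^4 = ((0 9 6 11 2 10 7 5))^4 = (0 2)(5 11)(6 7)(9 10)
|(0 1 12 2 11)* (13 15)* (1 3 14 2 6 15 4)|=|(0 3 14 2 11)(1 12 6 15 13 4)|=30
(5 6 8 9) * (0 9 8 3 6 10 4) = (0 9 5 10 4)(3 6) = [9, 1, 2, 6, 0, 10, 3, 7, 8, 5, 4]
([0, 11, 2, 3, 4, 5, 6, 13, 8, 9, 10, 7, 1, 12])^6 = (1 11 7 13 12)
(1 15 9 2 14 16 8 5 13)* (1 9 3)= (1 15 3)(2 14 16 8 5 13 9)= [0, 15, 14, 1, 4, 13, 6, 7, 5, 2, 10, 11, 12, 9, 16, 3, 8]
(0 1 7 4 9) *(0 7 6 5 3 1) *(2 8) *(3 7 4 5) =(1 6 3)(2 8)(4 9)(5 7) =[0, 6, 8, 1, 9, 7, 3, 5, 2, 4]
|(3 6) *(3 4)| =3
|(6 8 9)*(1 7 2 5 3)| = |(1 7 2 5 3)(6 8 9)| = 15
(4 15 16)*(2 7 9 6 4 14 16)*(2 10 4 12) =(2 7 9 6 12)(4 15 10)(14 16) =[0, 1, 7, 3, 15, 5, 12, 9, 8, 6, 4, 11, 2, 13, 16, 10, 14]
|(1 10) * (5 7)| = |(1 10)(5 7)| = 2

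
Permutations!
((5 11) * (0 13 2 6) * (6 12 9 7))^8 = (0 13 2 12 9 7 6) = ((0 13 2 12 9 7 6)(5 11))^8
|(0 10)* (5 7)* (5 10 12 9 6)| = 7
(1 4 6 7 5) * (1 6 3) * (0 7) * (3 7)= (0 3 1 4 7 5 6)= [3, 4, 2, 1, 7, 6, 0, 5]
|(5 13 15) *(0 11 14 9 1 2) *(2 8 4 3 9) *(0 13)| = 35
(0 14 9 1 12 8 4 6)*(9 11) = [14, 12, 2, 3, 6, 5, 0, 7, 4, 1, 10, 9, 8, 13, 11] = (0 14 11 9 1 12 8 4 6)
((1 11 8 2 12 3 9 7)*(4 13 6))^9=(13)(1 11 8 2 12 3 9 7)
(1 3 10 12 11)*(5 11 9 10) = [0, 3, 2, 5, 4, 11, 6, 7, 8, 10, 12, 1, 9] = (1 3 5 11)(9 10 12)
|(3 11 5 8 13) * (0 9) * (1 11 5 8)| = 6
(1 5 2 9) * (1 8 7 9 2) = (1 5)(7 9 8) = [0, 5, 2, 3, 4, 1, 6, 9, 7, 8]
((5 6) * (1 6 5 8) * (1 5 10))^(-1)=((1 6 8 5 10))^(-1)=(1 10 5 8 6)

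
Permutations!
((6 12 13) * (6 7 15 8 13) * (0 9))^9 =(0 9)(6 12)(7 15 8 13)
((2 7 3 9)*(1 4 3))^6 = ((1 4 3 9 2 7))^6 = (9)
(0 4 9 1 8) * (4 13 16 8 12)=(0 13 16 8)(1 12 4 9)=[13, 12, 2, 3, 9, 5, 6, 7, 0, 1, 10, 11, 4, 16, 14, 15, 8]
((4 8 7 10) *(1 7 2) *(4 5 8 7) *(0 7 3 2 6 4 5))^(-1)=(0 10 7)(1 2 3 4 6 8 5)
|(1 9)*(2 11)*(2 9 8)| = 5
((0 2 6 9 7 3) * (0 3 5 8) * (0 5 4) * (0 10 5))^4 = (0 7 8 9 5 6 10 2 4)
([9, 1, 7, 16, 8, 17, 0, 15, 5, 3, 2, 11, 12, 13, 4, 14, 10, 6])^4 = (0 10 14 17 3 7 8)(2 4 6 16 15 5 9)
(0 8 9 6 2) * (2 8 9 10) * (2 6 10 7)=[9, 1, 0, 3, 4, 5, 8, 2, 7, 10, 6]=(0 9 10 6 8 7 2)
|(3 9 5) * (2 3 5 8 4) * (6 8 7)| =7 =|(2 3 9 7 6 8 4)|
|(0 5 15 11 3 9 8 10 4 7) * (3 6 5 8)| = 20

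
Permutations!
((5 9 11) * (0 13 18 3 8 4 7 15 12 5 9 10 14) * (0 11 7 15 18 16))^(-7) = (0 16 13)(3 5 7 15 11 8 10 18 12 9 4 14)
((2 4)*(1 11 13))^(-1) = (1 13 11)(2 4)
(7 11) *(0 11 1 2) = (0 11 7 1 2) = [11, 2, 0, 3, 4, 5, 6, 1, 8, 9, 10, 7]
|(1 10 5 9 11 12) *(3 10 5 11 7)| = |(1 5 9 7 3 10 11 12)| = 8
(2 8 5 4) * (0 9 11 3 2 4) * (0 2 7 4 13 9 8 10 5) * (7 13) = (0 8)(2 10 5)(3 13 9 11)(4 7) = [8, 1, 10, 13, 7, 2, 6, 4, 0, 11, 5, 3, 12, 9]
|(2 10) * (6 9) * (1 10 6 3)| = 6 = |(1 10 2 6 9 3)|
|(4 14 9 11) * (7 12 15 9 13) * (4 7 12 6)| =9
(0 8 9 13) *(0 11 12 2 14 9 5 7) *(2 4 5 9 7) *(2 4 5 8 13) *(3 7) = (0 13 11 12 5 4 8 9 2 14 3 7) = [13, 1, 14, 7, 8, 4, 6, 0, 9, 2, 10, 12, 5, 11, 3]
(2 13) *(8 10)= (2 13)(8 10)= [0, 1, 13, 3, 4, 5, 6, 7, 10, 9, 8, 11, 12, 2]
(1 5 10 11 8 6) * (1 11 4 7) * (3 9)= (1 5 10 4 7)(3 9)(6 11 8)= [0, 5, 2, 9, 7, 10, 11, 1, 6, 3, 4, 8]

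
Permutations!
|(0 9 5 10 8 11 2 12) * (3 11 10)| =|(0 9 5 3 11 2 12)(8 10)| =14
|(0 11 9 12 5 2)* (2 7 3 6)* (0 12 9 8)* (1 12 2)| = 6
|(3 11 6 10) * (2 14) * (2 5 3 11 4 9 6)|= |(2 14 5 3 4 9 6 10 11)|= 9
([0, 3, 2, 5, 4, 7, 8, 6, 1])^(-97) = [0, 8, 2, 1, 4, 3, 7, 5, 6]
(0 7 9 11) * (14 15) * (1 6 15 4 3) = (0 7 9 11)(1 6 15 14 4 3) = [7, 6, 2, 1, 3, 5, 15, 9, 8, 11, 10, 0, 12, 13, 4, 14]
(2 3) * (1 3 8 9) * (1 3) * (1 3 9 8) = [0, 3, 1, 2, 4, 5, 6, 7, 8, 9] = (9)(1 3 2)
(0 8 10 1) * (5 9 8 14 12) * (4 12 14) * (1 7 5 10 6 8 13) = (14)(0 4 12 10 7 5 9 13 1)(6 8) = [4, 0, 2, 3, 12, 9, 8, 5, 6, 13, 7, 11, 10, 1, 14]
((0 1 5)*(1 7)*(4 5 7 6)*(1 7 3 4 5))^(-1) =(7)(0 5 6)(1 4 3)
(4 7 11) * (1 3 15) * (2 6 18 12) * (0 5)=(0 5)(1 3 15)(2 6 18 12)(4 7 11)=[5, 3, 6, 15, 7, 0, 18, 11, 8, 9, 10, 4, 2, 13, 14, 1, 16, 17, 12]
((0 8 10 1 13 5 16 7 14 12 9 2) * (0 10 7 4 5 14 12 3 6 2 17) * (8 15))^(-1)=(0 17 9 12 7 8 15)(1 10 2 6 3 14 13)(4 16 5)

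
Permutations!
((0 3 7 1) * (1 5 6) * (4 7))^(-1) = ((0 3 4 7 5 6 1))^(-1) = (0 1 6 5 7 4 3)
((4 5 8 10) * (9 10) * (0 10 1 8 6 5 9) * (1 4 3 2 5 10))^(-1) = (0 8 1)(2 3 10 6 5)(4 9)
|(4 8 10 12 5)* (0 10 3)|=7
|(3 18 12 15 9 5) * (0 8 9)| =|(0 8 9 5 3 18 12 15)| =8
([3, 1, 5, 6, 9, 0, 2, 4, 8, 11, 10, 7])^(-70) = [0, 1, 2, 3, 11, 5, 6, 9, 8, 7, 10, 4]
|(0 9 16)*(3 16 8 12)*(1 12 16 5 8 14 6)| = |(0 9 14 6 1 12 3 5 8 16)| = 10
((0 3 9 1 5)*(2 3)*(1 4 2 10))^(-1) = (0 5 1 10)(2 4 9 3)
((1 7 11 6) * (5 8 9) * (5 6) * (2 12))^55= ((1 7 11 5 8 9 6)(2 12))^55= (1 6 9 8 5 11 7)(2 12)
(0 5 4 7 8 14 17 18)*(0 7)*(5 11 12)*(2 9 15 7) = (0 11 12 5 4)(2 9 15 7 8 14 17 18) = [11, 1, 9, 3, 0, 4, 6, 8, 14, 15, 10, 12, 5, 13, 17, 7, 16, 18, 2]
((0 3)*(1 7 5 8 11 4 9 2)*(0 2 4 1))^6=((0 3 2)(1 7 5 8 11)(4 9))^6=(1 7 5 8 11)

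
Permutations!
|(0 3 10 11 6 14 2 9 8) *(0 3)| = 8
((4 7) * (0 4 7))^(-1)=(7)(0 4)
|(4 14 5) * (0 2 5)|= 5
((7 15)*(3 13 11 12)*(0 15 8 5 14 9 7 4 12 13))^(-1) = (0 3 12 4 15)(5 8 7 9 14)(11 13)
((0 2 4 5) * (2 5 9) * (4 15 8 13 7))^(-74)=(2 13 9 8 4 15 7)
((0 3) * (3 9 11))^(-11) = ((0 9 11 3))^(-11) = (0 9 11 3)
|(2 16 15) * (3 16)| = |(2 3 16 15)| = 4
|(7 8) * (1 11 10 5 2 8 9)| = 8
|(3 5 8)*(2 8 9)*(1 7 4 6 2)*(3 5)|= 8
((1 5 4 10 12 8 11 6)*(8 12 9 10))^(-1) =((12)(1 5 4 8 11 6)(9 10))^(-1) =(12)(1 6 11 8 4 5)(9 10)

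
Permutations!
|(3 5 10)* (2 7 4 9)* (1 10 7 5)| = 15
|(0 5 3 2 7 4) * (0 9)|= 7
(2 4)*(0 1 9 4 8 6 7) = [1, 9, 8, 3, 2, 5, 7, 0, 6, 4] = (0 1 9 4 2 8 6 7)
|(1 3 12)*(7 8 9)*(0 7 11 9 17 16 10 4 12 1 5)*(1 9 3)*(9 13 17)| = 13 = |(0 7 8 9 11 3 13 17 16 10 4 12 5)|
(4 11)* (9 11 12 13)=(4 12 13 9 11)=[0, 1, 2, 3, 12, 5, 6, 7, 8, 11, 10, 4, 13, 9]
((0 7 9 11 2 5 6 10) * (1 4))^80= ((0 7 9 11 2 5 6 10)(1 4))^80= (11)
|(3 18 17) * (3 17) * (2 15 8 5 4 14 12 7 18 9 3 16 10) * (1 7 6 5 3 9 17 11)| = |(1 7 18 16 10 2 15 8 3 17 11)(4 14 12 6 5)| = 55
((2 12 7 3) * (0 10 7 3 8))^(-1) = ((0 10 7 8)(2 12 3))^(-1) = (0 8 7 10)(2 3 12)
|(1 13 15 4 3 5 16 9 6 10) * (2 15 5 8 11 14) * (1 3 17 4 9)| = |(1 13 5 16)(2 15 9 6 10 3 8 11 14)(4 17)| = 36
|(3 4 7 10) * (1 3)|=5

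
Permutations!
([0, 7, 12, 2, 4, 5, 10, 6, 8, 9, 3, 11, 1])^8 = (1 7 6 10 3 2 12)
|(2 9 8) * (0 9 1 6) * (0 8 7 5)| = 4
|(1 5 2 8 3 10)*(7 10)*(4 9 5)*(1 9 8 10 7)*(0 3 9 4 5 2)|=20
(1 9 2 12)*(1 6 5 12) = (1 9 2)(5 12 6) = [0, 9, 1, 3, 4, 12, 5, 7, 8, 2, 10, 11, 6]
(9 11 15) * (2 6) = (2 6)(9 11 15) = [0, 1, 6, 3, 4, 5, 2, 7, 8, 11, 10, 15, 12, 13, 14, 9]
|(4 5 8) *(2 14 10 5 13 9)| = 8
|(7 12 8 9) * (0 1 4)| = 12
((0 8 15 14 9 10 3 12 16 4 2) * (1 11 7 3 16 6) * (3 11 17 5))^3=(0 14 16)(1 3)(2 15 10)(4 8 9)(5 6)(7 11)(12 17)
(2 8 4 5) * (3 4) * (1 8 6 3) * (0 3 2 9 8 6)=[3, 6, 0, 4, 5, 9, 2, 7, 1, 8]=(0 3 4 5 9 8 1 6 2)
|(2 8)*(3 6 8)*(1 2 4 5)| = 7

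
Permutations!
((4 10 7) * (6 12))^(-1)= ((4 10 7)(6 12))^(-1)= (4 7 10)(6 12)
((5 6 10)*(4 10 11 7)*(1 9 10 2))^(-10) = (1 2 4 7 11 6 5 10 9)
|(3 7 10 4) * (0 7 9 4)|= 3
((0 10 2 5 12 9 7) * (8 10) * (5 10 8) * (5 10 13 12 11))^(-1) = ((0 10 2 13 12 9 7)(5 11))^(-1) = (0 7 9 12 13 2 10)(5 11)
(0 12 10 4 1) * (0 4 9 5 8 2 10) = [12, 4, 10, 3, 1, 8, 6, 7, 2, 5, 9, 11, 0] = (0 12)(1 4)(2 10 9 5 8)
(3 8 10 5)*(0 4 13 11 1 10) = (0 4 13 11 1 10 5 3 8) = [4, 10, 2, 8, 13, 3, 6, 7, 0, 9, 5, 1, 12, 11]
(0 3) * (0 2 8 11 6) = (0 3 2 8 11 6) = [3, 1, 8, 2, 4, 5, 0, 7, 11, 9, 10, 6]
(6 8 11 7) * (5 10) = (5 10)(6 8 11 7) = [0, 1, 2, 3, 4, 10, 8, 6, 11, 9, 5, 7]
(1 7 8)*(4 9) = (1 7 8)(4 9) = [0, 7, 2, 3, 9, 5, 6, 8, 1, 4]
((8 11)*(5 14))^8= (14)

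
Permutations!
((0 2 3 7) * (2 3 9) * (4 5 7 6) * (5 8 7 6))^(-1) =(0 7 8 4 6 5 3)(2 9) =((0 3 5 6 4 8 7)(2 9))^(-1)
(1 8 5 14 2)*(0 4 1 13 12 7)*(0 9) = (0 4 1 8 5 14 2 13 12 7 9) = [4, 8, 13, 3, 1, 14, 6, 9, 5, 0, 10, 11, 7, 12, 2]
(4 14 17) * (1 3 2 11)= (1 3 2 11)(4 14 17)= [0, 3, 11, 2, 14, 5, 6, 7, 8, 9, 10, 1, 12, 13, 17, 15, 16, 4]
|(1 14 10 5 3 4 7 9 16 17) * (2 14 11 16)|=|(1 11 16 17)(2 14 10 5 3 4 7 9)|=8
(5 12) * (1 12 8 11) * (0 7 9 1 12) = (0 7 9 1)(5 8 11 12) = [7, 0, 2, 3, 4, 8, 6, 9, 11, 1, 10, 12, 5]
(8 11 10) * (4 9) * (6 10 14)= (4 9)(6 10 8 11 14)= [0, 1, 2, 3, 9, 5, 10, 7, 11, 4, 8, 14, 12, 13, 6]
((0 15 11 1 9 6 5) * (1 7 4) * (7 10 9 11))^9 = ((0 15 7 4 1 11 10 9 6 5))^9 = (0 5 6 9 10 11 1 4 7 15)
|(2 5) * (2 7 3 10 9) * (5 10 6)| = |(2 10 9)(3 6 5 7)| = 12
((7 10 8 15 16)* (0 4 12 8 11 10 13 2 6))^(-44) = ((0 4 12 8 15 16 7 13 2 6)(10 11))^(-44) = (0 7 12 2 15)(4 13 8 6 16)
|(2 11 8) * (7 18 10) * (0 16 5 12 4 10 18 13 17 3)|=|(18)(0 16 5 12 4 10 7 13 17 3)(2 11 8)|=30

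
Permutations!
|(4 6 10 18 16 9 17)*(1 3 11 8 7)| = 35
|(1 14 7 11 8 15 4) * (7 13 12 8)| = 14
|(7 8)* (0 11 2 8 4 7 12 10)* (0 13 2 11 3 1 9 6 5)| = |(0 3 1 9 6 5)(2 8 12 10 13)(4 7)| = 30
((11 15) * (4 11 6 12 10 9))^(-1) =((4 11 15 6 12 10 9))^(-1) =(4 9 10 12 6 15 11)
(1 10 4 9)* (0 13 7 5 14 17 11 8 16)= [13, 10, 2, 3, 9, 14, 6, 5, 16, 1, 4, 8, 12, 7, 17, 15, 0, 11]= (0 13 7 5 14 17 11 8 16)(1 10 4 9)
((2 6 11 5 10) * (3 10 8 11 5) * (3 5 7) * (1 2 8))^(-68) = (1 3 5 7 11 6 8 2 10)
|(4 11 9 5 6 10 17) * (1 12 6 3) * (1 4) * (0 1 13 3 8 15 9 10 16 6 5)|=42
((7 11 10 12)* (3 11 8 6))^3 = (3 12 6 10 8 11 7)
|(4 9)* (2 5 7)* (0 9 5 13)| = |(0 9 4 5 7 2 13)| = 7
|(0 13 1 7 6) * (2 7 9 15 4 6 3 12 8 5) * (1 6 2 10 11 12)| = |(0 13 6)(1 9 15 4 2 7 3)(5 10 11 12 8)| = 105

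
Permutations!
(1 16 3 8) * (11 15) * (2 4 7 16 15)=[0, 15, 4, 8, 7, 5, 6, 16, 1, 9, 10, 2, 12, 13, 14, 11, 3]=(1 15 11 2 4 7 16 3 8)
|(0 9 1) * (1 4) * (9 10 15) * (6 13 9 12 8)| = |(0 10 15 12 8 6 13 9 4 1)| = 10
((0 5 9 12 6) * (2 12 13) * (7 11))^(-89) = (0 9 2 6 5 13 12)(7 11)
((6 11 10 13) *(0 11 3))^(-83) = ((0 11 10 13 6 3))^(-83) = (0 11 10 13 6 3)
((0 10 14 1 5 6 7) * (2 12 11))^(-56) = ((0 10 14 1 5 6 7)(2 12 11))^(-56) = (14)(2 12 11)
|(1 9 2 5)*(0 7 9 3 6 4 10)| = 10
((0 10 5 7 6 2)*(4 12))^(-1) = ((0 10 5 7 6 2)(4 12))^(-1) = (0 2 6 7 5 10)(4 12)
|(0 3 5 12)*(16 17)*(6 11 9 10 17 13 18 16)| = |(0 3 5 12)(6 11 9 10 17)(13 18 16)| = 60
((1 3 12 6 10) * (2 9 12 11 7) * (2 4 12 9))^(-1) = (1 10 6 12 4 7 11 3)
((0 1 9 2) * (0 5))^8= (0 2 1 5 9)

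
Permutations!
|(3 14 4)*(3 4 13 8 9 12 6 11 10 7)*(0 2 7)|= |(0 2 7 3 14 13 8 9 12 6 11 10)|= 12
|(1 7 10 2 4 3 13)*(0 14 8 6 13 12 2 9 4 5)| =14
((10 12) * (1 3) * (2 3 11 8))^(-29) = (1 11 8 2 3)(10 12)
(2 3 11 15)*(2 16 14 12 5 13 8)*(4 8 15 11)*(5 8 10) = [0, 1, 3, 4, 10, 13, 6, 7, 2, 9, 5, 11, 8, 15, 12, 16, 14] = (2 3 4 10 5 13 15 16 14 12 8)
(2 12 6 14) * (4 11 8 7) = [0, 1, 12, 3, 11, 5, 14, 4, 7, 9, 10, 8, 6, 13, 2] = (2 12 6 14)(4 11 8 7)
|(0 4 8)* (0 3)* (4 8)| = 3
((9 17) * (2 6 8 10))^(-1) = ((2 6 8 10)(9 17))^(-1) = (2 10 8 6)(9 17)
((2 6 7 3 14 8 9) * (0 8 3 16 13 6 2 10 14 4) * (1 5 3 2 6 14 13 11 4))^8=(0 7 13)(1 3 5)(2 9 11)(4 6 10)(8 16 14)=((0 8 9 10 13 14 2 6 7 16 11 4)(1 5 3))^8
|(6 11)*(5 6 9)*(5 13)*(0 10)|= 10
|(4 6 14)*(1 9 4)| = |(1 9 4 6 14)| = 5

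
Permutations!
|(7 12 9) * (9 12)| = |(12)(7 9)| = 2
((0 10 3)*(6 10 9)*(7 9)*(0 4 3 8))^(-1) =(0 8 10 6 9 7)(3 4)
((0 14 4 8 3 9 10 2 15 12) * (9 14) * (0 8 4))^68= (0 12 9 8 10 3 2 14 15)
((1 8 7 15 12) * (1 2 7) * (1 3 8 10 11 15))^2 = (1 11 12 7 10 15 2)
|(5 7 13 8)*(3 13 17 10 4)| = 8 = |(3 13 8 5 7 17 10 4)|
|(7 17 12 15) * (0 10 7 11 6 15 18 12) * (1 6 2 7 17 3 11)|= 12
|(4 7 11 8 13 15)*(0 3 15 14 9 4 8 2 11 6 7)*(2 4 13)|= 42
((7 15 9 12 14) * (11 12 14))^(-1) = ((7 15 9 14)(11 12))^(-1) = (7 14 9 15)(11 12)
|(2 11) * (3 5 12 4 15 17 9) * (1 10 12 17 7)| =12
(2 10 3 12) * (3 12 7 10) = [0, 1, 3, 7, 4, 5, 6, 10, 8, 9, 12, 11, 2] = (2 3 7 10 12)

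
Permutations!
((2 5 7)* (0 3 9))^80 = ((0 3 9)(2 5 7))^80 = (0 9 3)(2 7 5)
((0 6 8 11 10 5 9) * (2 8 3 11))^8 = ((0 6 3 11 10 5 9)(2 8))^8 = (0 6 3 11 10 5 9)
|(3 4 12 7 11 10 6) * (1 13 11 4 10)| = |(1 13 11)(3 10 6)(4 12 7)| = 3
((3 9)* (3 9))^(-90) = (9)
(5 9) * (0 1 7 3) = (0 1 7 3)(5 9) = [1, 7, 2, 0, 4, 9, 6, 3, 8, 5]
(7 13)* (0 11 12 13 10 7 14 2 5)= (0 11 12 13 14 2 5)(7 10)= [11, 1, 5, 3, 4, 0, 6, 10, 8, 9, 7, 12, 13, 14, 2]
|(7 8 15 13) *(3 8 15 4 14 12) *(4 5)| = 6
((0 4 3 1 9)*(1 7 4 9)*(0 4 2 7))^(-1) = (0 3 4 9)(2 7) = ((0 9 4 3)(2 7))^(-1)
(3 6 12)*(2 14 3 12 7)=(2 14 3 6 7)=[0, 1, 14, 6, 4, 5, 7, 2, 8, 9, 10, 11, 12, 13, 3]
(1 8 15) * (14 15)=[0, 8, 2, 3, 4, 5, 6, 7, 14, 9, 10, 11, 12, 13, 15, 1]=(1 8 14 15)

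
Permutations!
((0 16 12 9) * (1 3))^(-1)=(0 9 12 16)(1 3)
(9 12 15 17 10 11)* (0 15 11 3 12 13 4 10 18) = (0 15 17 18)(3 12 11 9 13 4 10) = [15, 1, 2, 12, 10, 5, 6, 7, 8, 13, 3, 9, 11, 4, 14, 17, 16, 18, 0]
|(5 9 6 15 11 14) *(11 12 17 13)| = 9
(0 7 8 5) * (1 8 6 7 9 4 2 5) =(0 9 4 2 5)(1 8)(6 7) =[9, 8, 5, 3, 2, 0, 7, 6, 1, 4]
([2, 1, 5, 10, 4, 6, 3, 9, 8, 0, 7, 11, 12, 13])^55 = [9, 1, 0, 6, 4, 2, 5, 10, 8, 7, 3, 11, 12, 13]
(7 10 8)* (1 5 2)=(1 5 2)(7 10 8)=[0, 5, 1, 3, 4, 2, 6, 10, 7, 9, 8]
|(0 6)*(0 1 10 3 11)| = 6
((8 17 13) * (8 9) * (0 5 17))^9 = ((0 5 17 13 9 8))^9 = (0 13)(5 9)(8 17)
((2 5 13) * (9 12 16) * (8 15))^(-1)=(2 13 5)(8 15)(9 16 12)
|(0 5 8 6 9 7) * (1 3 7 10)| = 9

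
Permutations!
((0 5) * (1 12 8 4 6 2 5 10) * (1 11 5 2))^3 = (0 5 11 10)(1 4 12 6 8)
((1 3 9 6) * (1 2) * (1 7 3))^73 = ((2 7 3 9 6))^73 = (2 9 7 6 3)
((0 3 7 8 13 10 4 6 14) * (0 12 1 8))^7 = ((0 3 7)(1 8 13 10 4 6 14 12))^7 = (0 3 7)(1 12 14 6 4 10 13 8)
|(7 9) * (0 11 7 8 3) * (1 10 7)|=|(0 11 1 10 7 9 8 3)|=8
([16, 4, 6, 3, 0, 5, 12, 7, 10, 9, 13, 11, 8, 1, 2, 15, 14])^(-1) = (0 4 1 13 10 8 12 6 2 14 16)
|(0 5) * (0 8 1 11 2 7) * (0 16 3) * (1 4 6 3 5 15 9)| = |(0 15 9 1 11 2 7 16 5 8 4 6 3)| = 13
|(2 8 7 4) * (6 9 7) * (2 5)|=7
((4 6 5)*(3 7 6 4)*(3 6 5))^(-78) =((3 7 5 6))^(-78) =(3 5)(6 7)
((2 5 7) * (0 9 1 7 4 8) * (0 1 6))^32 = (0 6 9)(1 2 4)(5 8 7)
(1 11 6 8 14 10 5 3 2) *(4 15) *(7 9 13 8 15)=(1 11 6 15 4 7 9 13 8 14 10 5 3 2)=[0, 11, 1, 2, 7, 3, 15, 9, 14, 13, 5, 6, 12, 8, 10, 4]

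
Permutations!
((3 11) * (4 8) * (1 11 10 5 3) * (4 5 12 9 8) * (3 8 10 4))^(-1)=(1 11)(3 4)(5 8)(9 12 10)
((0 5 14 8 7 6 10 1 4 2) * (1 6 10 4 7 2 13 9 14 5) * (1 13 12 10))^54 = ((0 13 9 14 8 2)(1 7)(4 12 10 6))^54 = (14)(4 10)(6 12)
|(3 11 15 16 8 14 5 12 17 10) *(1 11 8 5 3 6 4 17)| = 12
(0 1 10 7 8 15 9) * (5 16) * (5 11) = (0 1 10 7 8 15 9)(5 16 11) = [1, 10, 2, 3, 4, 16, 6, 8, 15, 0, 7, 5, 12, 13, 14, 9, 11]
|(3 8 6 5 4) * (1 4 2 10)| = 8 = |(1 4 3 8 6 5 2 10)|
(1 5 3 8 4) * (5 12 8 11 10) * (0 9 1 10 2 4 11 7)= (0 9 1 12 8 11 2 4 10 5 3 7)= [9, 12, 4, 7, 10, 3, 6, 0, 11, 1, 5, 2, 8]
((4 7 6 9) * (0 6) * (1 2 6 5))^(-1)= ((0 5 1 2 6 9 4 7))^(-1)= (0 7 4 9 6 2 1 5)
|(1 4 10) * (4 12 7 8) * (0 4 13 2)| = |(0 4 10 1 12 7 8 13 2)| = 9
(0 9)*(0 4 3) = (0 9 4 3) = [9, 1, 2, 0, 3, 5, 6, 7, 8, 4]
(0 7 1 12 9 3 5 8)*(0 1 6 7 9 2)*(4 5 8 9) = (0 4 5 9 3 8 1 12 2)(6 7) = [4, 12, 0, 8, 5, 9, 7, 6, 1, 3, 10, 11, 2]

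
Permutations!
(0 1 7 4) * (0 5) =(0 1 7 4 5) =[1, 7, 2, 3, 5, 0, 6, 4]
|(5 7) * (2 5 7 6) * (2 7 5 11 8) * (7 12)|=12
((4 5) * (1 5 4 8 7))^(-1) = ((1 5 8 7))^(-1) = (1 7 8 5)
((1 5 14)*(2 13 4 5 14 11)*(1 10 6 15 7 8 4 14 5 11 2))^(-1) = (1 11 4 8 7 15 6 10 14 13 2 5)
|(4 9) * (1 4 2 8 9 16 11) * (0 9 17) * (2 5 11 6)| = 11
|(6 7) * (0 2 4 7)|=5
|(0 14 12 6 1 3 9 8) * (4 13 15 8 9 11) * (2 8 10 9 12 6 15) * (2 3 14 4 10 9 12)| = |(0 4 13 3 11 10 12 15 9 2 8)(1 14 6)| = 33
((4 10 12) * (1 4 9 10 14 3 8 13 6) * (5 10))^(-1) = (1 6 13 8 3 14 4)(5 9 12 10) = ((1 4 14 3 8 13 6)(5 10 12 9))^(-1)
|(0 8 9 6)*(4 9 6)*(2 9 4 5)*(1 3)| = |(0 8 6)(1 3)(2 9 5)| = 6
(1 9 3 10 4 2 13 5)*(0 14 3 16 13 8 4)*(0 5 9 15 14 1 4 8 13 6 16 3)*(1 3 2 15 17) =(0 3 10 5 4 15 14)(1 17)(2 13 9)(6 16) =[3, 17, 13, 10, 15, 4, 16, 7, 8, 2, 5, 11, 12, 9, 0, 14, 6, 1]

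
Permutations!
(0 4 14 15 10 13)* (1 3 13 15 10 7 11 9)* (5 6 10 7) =[4, 3, 2, 13, 14, 6, 10, 11, 8, 1, 15, 9, 12, 0, 7, 5] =(0 4 14 7 11 9 1 3 13)(5 6 10 15)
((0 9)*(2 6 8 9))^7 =(0 6 9 2 8)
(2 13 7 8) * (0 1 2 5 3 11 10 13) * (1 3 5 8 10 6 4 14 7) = (0 3 11 6 4 14 7 10 13 1 2) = [3, 2, 0, 11, 14, 5, 4, 10, 8, 9, 13, 6, 12, 1, 7]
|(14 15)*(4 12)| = 2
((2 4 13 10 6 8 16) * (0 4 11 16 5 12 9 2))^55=((0 4 13 10 6 8 5 12 9 2 11 16))^55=(0 12 13 2 6 16 5 4 9 10 11 8)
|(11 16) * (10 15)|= 2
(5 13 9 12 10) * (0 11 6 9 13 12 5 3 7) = [11, 1, 2, 7, 4, 12, 9, 0, 8, 5, 3, 6, 10, 13] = (13)(0 11 6 9 5 12 10 3 7)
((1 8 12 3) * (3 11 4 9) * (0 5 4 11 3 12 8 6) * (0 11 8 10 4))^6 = ((0 5)(1 6 11 8 10 4 9 12 3))^6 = (1 9 8)(3 4 11)(6 12 10)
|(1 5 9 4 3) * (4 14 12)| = 7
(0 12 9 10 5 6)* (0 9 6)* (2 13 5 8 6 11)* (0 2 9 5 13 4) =(13)(0 12 11 9 10 8 6 5 2 4) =[12, 1, 4, 3, 0, 2, 5, 7, 6, 10, 8, 9, 11, 13]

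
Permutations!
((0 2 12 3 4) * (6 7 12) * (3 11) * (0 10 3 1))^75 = ((0 2 6 7 12 11 1)(3 4 10))^75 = (0 11 7 2 1 12 6)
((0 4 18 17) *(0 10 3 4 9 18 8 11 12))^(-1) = (0 12 11 8 4 3 10 17 18 9)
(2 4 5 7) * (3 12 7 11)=(2 4 5 11 3 12 7)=[0, 1, 4, 12, 5, 11, 6, 2, 8, 9, 10, 3, 7]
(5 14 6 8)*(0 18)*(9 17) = (0 18)(5 14 6 8)(9 17) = [18, 1, 2, 3, 4, 14, 8, 7, 5, 17, 10, 11, 12, 13, 6, 15, 16, 9, 0]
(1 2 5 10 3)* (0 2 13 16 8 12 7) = (0 2 5 10 3 1 13 16 8 12 7) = [2, 13, 5, 1, 4, 10, 6, 0, 12, 9, 3, 11, 7, 16, 14, 15, 8]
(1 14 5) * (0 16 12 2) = (0 16 12 2)(1 14 5) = [16, 14, 0, 3, 4, 1, 6, 7, 8, 9, 10, 11, 2, 13, 5, 15, 12]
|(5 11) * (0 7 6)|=6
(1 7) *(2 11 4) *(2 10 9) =(1 7)(2 11 4 10 9) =[0, 7, 11, 3, 10, 5, 6, 1, 8, 2, 9, 4]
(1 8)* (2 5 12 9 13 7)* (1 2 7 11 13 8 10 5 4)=(1 10 5 12 9 8 2 4)(11 13)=[0, 10, 4, 3, 1, 12, 6, 7, 2, 8, 5, 13, 9, 11]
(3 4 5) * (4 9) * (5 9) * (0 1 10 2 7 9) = (0 1 10 2 7 9 4)(3 5) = [1, 10, 7, 5, 0, 3, 6, 9, 8, 4, 2]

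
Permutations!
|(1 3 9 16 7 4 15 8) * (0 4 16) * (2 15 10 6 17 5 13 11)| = 14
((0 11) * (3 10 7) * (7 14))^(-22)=(3 14)(7 10)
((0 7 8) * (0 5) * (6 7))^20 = (8)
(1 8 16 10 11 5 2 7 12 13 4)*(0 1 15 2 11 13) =(0 1 8 16 10 13 4 15 2 7 12)(5 11) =[1, 8, 7, 3, 15, 11, 6, 12, 16, 9, 13, 5, 0, 4, 14, 2, 10]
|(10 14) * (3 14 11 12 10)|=|(3 14)(10 11 12)|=6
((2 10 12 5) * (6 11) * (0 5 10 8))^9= (0 5 2 8)(6 11)(10 12)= ((0 5 2 8)(6 11)(10 12))^9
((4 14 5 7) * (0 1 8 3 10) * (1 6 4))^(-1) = ((0 6 4 14 5 7 1 8 3 10))^(-1) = (0 10 3 8 1 7 5 14 4 6)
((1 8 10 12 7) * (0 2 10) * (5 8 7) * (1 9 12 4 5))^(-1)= (0 8 5 4 10 2)(1 12 9 7)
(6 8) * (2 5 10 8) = [0, 1, 5, 3, 4, 10, 2, 7, 6, 9, 8] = (2 5 10 8 6)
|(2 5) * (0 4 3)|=|(0 4 3)(2 5)|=6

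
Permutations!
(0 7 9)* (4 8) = (0 7 9)(4 8) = [7, 1, 2, 3, 8, 5, 6, 9, 4, 0]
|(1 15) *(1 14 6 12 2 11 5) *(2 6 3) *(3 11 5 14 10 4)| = 14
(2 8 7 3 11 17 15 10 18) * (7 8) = (2 7 3 11 17 15 10 18) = [0, 1, 7, 11, 4, 5, 6, 3, 8, 9, 18, 17, 12, 13, 14, 10, 16, 15, 2]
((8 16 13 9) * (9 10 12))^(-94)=(8 13 12)(9 16 10)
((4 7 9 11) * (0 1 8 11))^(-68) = (0 8 4 9 1 11 7)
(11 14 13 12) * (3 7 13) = (3 7 13 12 11 14) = [0, 1, 2, 7, 4, 5, 6, 13, 8, 9, 10, 14, 11, 12, 3]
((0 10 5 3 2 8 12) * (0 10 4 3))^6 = ((0 4 3 2 8 12 10 5))^6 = (0 10 8 3)(2 4 5 12)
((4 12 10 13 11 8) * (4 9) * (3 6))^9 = ((3 6)(4 12 10 13 11 8 9))^9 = (3 6)(4 10 11 9 12 13 8)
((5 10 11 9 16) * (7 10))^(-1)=(5 16 9 11 10 7)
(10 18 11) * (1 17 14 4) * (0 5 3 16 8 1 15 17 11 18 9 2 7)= (18)(0 5 3 16 8 1 11 10 9 2 7)(4 15 17 14)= [5, 11, 7, 16, 15, 3, 6, 0, 1, 2, 9, 10, 12, 13, 4, 17, 8, 14, 18]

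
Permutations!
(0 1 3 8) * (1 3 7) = (0 3 8)(1 7) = [3, 7, 2, 8, 4, 5, 6, 1, 0]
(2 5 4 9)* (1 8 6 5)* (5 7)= (1 8 6 7 5 4 9 2)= [0, 8, 1, 3, 9, 4, 7, 5, 6, 2]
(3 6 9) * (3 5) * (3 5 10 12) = (3 6 9 10 12) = [0, 1, 2, 6, 4, 5, 9, 7, 8, 10, 12, 11, 3]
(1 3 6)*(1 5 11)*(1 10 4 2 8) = (1 3 6 5 11 10 4 2 8) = [0, 3, 8, 6, 2, 11, 5, 7, 1, 9, 4, 10]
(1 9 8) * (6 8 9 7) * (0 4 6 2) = (9)(0 4 6 8 1 7 2) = [4, 7, 0, 3, 6, 5, 8, 2, 1, 9]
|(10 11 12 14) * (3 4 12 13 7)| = 8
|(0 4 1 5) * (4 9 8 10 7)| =|(0 9 8 10 7 4 1 5)| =8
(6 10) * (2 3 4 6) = [0, 1, 3, 4, 6, 5, 10, 7, 8, 9, 2] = (2 3 4 6 10)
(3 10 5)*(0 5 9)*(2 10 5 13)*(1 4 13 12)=(0 12 1 4 13 2 10 9)(3 5)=[12, 4, 10, 5, 13, 3, 6, 7, 8, 0, 9, 11, 1, 2]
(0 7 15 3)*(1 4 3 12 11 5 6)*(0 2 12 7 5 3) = (0 5 6 1 4)(2 12 11 3)(7 15) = [5, 4, 12, 2, 0, 6, 1, 15, 8, 9, 10, 3, 11, 13, 14, 7]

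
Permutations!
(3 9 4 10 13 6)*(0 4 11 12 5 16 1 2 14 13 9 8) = (0 4 10 9 11 12 5 16 1 2 14 13 6 3 8) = [4, 2, 14, 8, 10, 16, 3, 7, 0, 11, 9, 12, 5, 6, 13, 15, 1]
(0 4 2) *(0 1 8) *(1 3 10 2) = (0 4 1 8)(2 3 10) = [4, 8, 3, 10, 1, 5, 6, 7, 0, 9, 2]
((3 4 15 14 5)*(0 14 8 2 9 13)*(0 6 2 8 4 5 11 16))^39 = (0 16 11 14)(2 6 13 9)(3 5)(4 15)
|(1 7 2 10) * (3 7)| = 5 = |(1 3 7 2 10)|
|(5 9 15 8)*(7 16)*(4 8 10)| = 6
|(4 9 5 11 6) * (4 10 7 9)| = |(5 11 6 10 7 9)| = 6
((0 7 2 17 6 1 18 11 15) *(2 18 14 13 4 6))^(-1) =((0 7 18 11 15)(1 14 13 4 6)(2 17))^(-1) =(0 15 11 18 7)(1 6 4 13 14)(2 17)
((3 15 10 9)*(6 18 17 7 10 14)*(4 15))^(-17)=(3 14 17 9 15 18 10 4 6 7)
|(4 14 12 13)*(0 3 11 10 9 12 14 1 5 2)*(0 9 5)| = 11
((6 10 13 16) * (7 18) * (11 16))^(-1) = ((6 10 13 11 16)(7 18))^(-1) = (6 16 11 13 10)(7 18)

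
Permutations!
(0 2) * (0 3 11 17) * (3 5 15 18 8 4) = (0 2 5 15 18 8 4 3 11 17) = [2, 1, 5, 11, 3, 15, 6, 7, 4, 9, 10, 17, 12, 13, 14, 18, 16, 0, 8]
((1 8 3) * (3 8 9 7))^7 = (1 3 7 9)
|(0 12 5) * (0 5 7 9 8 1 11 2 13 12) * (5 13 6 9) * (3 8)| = 28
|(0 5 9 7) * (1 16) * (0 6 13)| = 6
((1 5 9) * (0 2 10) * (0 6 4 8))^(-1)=((0 2 10 6 4 8)(1 5 9))^(-1)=(0 8 4 6 10 2)(1 9 5)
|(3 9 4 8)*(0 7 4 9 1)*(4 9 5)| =8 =|(0 7 9 5 4 8 3 1)|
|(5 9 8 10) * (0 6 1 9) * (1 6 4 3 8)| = |(0 4 3 8 10 5)(1 9)| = 6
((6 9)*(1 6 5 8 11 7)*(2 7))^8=(11)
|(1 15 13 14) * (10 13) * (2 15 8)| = |(1 8 2 15 10 13 14)| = 7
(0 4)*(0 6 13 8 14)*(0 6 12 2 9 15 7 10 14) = [4, 1, 9, 3, 12, 5, 13, 10, 0, 15, 14, 11, 2, 8, 6, 7] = (0 4 12 2 9 15 7 10 14 6 13 8)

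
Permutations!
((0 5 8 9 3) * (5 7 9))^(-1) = (0 3 9 7)(5 8) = ((0 7 9 3)(5 8))^(-1)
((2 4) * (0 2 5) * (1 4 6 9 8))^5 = (0 1 6 5 8 2 4 9)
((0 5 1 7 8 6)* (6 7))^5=((0 5 1 6)(7 8))^5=(0 5 1 6)(7 8)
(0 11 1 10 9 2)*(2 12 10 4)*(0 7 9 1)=(0 11)(1 4 2 7 9 12 10)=[11, 4, 7, 3, 2, 5, 6, 9, 8, 12, 1, 0, 10]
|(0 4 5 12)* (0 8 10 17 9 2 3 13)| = 11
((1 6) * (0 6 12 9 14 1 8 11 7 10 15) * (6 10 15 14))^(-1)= ((0 10 14 1 12 9 6 8 11 7 15))^(-1)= (0 15 7 11 8 6 9 12 1 14 10)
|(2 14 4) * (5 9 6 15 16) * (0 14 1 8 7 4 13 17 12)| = 5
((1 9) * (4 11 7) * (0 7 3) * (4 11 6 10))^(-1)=((0 7 11 3)(1 9)(4 6 10))^(-1)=(0 3 11 7)(1 9)(4 10 6)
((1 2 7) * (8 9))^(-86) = (9)(1 2 7)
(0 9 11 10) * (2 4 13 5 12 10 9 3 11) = (0 3 11 9 2 4 13 5 12 10) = [3, 1, 4, 11, 13, 12, 6, 7, 8, 2, 0, 9, 10, 5]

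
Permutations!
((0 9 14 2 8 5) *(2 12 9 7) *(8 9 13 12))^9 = ((0 7 2 9 14 8 5)(12 13))^9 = (0 2 14 5 7 9 8)(12 13)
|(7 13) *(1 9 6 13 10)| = |(1 9 6 13 7 10)| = 6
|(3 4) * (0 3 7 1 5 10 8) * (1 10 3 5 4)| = 8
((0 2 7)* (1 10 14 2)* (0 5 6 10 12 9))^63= (0 9 12 1)(2 6)(5 14)(7 10)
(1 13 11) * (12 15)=(1 13 11)(12 15)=[0, 13, 2, 3, 4, 5, 6, 7, 8, 9, 10, 1, 15, 11, 14, 12]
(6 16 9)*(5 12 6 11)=(5 12 6 16 9 11)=[0, 1, 2, 3, 4, 12, 16, 7, 8, 11, 10, 5, 6, 13, 14, 15, 9]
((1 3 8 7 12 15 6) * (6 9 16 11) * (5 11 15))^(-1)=((1 3 8 7 12 5 11 6)(9 16 15))^(-1)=(1 6 11 5 12 7 8 3)(9 15 16)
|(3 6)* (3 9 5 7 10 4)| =|(3 6 9 5 7 10 4)| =7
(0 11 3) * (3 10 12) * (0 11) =(3 11 10 12) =[0, 1, 2, 11, 4, 5, 6, 7, 8, 9, 12, 10, 3]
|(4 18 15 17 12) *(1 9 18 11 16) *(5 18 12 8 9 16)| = |(1 16)(4 11 5 18 15 17 8 9 12)| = 18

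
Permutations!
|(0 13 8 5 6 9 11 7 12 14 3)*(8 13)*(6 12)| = |(0 8 5 12 14 3)(6 9 11 7)| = 12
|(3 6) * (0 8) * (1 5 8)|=4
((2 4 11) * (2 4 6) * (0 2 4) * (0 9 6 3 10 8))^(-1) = ((0 2 3 10 8)(4 11 9 6))^(-1) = (0 8 10 3 2)(4 6 9 11)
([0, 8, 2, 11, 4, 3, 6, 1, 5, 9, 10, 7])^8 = (1 5 11)(3 7 8)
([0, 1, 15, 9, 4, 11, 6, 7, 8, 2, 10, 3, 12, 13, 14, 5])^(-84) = (15)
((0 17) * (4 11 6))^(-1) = (0 17)(4 6 11)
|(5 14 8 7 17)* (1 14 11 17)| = 12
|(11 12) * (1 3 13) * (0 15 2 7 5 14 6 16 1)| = |(0 15 2 7 5 14 6 16 1 3 13)(11 12)| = 22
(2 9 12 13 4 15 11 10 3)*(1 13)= (1 13 4 15 11 10 3 2 9 12)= [0, 13, 9, 2, 15, 5, 6, 7, 8, 12, 3, 10, 1, 4, 14, 11]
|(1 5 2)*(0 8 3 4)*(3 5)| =7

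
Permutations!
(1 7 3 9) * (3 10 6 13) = (1 7 10 6 13 3 9) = [0, 7, 2, 9, 4, 5, 13, 10, 8, 1, 6, 11, 12, 3]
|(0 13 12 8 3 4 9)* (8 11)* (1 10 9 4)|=9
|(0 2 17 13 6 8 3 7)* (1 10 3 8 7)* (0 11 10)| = |(0 2 17 13 6 7 11 10 3 1)| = 10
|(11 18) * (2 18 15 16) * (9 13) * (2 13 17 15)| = 15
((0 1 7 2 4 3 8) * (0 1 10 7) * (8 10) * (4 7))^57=(10)(2 7)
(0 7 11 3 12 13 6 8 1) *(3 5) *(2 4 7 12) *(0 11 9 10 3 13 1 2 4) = [12, 11, 0, 4, 7, 13, 8, 9, 2, 10, 3, 5, 1, 6] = (0 12 1 11 5 13 6 8 2)(3 4 7 9 10)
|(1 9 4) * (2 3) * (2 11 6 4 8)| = 8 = |(1 9 8 2 3 11 6 4)|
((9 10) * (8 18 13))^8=((8 18 13)(9 10))^8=(8 13 18)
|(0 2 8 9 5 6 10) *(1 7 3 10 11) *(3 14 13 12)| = 14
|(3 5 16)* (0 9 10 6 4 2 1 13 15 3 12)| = 13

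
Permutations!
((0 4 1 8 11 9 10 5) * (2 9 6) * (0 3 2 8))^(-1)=((0 4 1)(2 9 10 5 3)(6 8 11))^(-1)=(0 1 4)(2 3 5 10 9)(6 11 8)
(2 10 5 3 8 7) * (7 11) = (2 10 5 3 8 11 7) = [0, 1, 10, 8, 4, 3, 6, 2, 11, 9, 5, 7]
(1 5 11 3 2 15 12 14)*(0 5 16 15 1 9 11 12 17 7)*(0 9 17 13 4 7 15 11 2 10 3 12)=(0 5)(1 16 11 12 14 17 15 13 4 7 9 2)(3 10)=[5, 16, 1, 10, 7, 0, 6, 9, 8, 2, 3, 12, 14, 4, 17, 13, 11, 15]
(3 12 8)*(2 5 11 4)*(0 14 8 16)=(0 14 8 3 12 16)(2 5 11 4)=[14, 1, 5, 12, 2, 11, 6, 7, 3, 9, 10, 4, 16, 13, 8, 15, 0]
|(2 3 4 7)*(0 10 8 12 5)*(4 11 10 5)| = |(0 5)(2 3 11 10 8 12 4 7)| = 8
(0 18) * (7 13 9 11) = (0 18)(7 13 9 11) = [18, 1, 2, 3, 4, 5, 6, 13, 8, 11, 10, 7, 12, 9, 14, 15, 16, 17, 0]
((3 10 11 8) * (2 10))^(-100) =((2 10 11 8 3))^(-100) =(11)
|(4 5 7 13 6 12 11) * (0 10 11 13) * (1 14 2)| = 6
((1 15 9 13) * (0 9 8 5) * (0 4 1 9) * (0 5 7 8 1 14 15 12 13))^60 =(0 12 14)(1 4 9)(5 13 15)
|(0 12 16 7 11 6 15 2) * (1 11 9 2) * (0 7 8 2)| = 28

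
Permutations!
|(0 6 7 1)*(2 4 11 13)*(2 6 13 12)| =20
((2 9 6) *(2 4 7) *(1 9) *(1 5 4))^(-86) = ((1 9 6)(2 5 4 7))^(-86) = (1 9 6)(2 4)(5 7)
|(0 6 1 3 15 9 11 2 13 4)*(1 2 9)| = |(0 6 2 13 4)(1 3 15)(9 11)| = 30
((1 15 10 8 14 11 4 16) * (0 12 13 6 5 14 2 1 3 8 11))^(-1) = ((0 12 13 6 5 14)(1 15 10 11 4 16 3 8 2))^(-1) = (0 14 5 6 13 12)(1 2 8 3 16 4 11 10 15)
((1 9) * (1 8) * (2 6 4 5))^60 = (9)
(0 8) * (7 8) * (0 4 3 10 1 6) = (0 7 8 4 3 10 1 6) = [7, 6, 2, 10, 3, 5, 0, 8, 4, 9, 1]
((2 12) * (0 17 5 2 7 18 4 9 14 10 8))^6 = (0 18)(2 14)(4 17)(5 9)(7 8)(10 12)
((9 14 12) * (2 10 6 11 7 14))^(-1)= ((2 10 6 11 7 14 12 9))^(-1)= (2 9 12 14 7 11 6 10)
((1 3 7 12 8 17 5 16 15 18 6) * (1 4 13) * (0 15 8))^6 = ((0 15 18 6 4 13 1 3 7 12)(5 16 8 17))^6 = (0 1 18 7 4)(3 6 12 13 15)(5 8)(16 17)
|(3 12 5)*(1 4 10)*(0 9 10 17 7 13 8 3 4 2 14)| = 24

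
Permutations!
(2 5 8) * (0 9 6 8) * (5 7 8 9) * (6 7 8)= (0 5)(2 8)(6 9 7)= [5, 1, 8, 3, 4, 0, 9, 6, 2, 7]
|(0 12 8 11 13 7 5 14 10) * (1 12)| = 10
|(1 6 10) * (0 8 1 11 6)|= 3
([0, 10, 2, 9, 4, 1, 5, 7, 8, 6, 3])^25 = [0, 10, 2, 9, 4, 1, 5, 7, 8, 6, 3]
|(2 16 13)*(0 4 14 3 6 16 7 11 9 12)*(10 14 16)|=36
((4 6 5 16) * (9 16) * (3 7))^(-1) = ((3 7)(4 6 5 9 16))^(-1) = (3 7)(4 16 9 5 6)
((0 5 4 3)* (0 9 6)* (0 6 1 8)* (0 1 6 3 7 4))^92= (3 6 9)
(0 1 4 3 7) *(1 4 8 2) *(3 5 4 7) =(0 7)(1 8 2)(4 5) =[7, 8, 1, 3, 5, 4, 6, 0, 2]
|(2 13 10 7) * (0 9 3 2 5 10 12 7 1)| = |(0 9 3 2 13 12 7 5 10 1)| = 10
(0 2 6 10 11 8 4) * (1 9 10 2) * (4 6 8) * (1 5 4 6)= [5, 9, 8, 3, 0, 4, 2, 7, 1, 10, 11, 6]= (0 5 4)(1 9 10 11 6 2 8)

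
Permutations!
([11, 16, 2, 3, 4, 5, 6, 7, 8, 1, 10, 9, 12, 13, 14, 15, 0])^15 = [0, 1, 2, 3, 4, 5, 6, 7, 8, 9, 10, 11, 12, 13, 14, 15, 16]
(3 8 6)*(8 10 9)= (3 10 9 8 6)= [0, 1, 2, 10, 4, 5, 3, 7, 6, 8, 9]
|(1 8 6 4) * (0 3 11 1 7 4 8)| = |(0 3 11 1)(4 7)(6 8)| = 4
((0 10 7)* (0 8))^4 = (10)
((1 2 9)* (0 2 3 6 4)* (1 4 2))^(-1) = (0 4 9 2 6 3 1)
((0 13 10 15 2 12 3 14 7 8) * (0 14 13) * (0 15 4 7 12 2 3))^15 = (0 4)(3 8)(7 15)(10 12)(13 14)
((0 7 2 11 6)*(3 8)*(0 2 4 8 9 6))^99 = (11) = ((0 7 4 8 3 9 6 2 11))^99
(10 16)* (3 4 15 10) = (3 4 15 10 16) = [0, 1, 2, 4, 15, 5, 6, 7, 8, 9, 16, 11, 12, 13, 14, 10, 3]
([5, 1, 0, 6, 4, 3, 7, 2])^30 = (7)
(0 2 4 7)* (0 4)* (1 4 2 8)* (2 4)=(0 8 1 2)(4 7)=[8, 2, 0, 3, 7, 5, 6, 4, 1]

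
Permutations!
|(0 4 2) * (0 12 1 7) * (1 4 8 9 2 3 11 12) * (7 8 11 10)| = |(0 11 12 4 3 10 7)(1 8 9 2)| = 28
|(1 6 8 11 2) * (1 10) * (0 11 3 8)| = |(0 11 2 10 1 6)(3 8)| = 6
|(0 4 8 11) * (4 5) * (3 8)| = |(0 5 4 3 8 11)| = 6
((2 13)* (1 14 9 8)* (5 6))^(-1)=(1 8 9 14)(2 13)(5 6)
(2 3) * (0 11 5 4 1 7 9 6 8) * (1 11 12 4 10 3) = [12, 7, 1, 2, 11, 10, 8, 9, 0, 6, 3, 5, 4] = (0 12 4 11 5 10 3 2 1 7 9 6 8)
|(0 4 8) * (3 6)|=|(0 4 8)(3 6)|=6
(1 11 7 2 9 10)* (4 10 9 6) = (1 11 7 2 6 4 10) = [0, 11, 6, 3, 10, 5, 4, 2, 8, 9, 1, 7]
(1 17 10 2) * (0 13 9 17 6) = [13, 6, 1, 3, 4, 5, 0, 7, 8, 17, 2, 11, 12, 9, 14, 15, 16, 10] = (0 13 9 17 10 2 1 6)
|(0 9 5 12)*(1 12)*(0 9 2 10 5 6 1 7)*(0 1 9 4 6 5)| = 21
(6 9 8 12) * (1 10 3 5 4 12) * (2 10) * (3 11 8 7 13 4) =(1 2 10 11 8)(3 5)(4 12 6 9 7 13) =[0, 2, 10, 5, 12, 3, 9, 13, 1, 7, 11, 8, 6, 4]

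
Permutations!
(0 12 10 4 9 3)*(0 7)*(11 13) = [12, 1, 2, 7, 9, 5, 6, 0, 8, 3, 4, 13, 10, 11] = (0 12 10 4 9 3 7)(11 13)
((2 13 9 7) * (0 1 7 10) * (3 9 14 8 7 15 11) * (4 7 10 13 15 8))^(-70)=(0 8)(1 10)(2 11 9 14 7 15 3 13 4)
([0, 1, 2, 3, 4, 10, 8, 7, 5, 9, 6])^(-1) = (5 8 6 10)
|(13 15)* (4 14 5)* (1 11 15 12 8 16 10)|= |(1 11 15 13 12 8 16 10)(4 14 5)|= 24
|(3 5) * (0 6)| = |(0 6)(3 5)| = 2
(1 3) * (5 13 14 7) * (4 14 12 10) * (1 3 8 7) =[0, 8, 2, 3, 14, 13, 6, 5, 7, 9, 4, 11, 10, 12, 1] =(1 8 7 5 13 12 10 4 14)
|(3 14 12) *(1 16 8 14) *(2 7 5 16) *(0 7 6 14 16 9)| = |(0 7 5 9)(1 2 6 14 12 3)(8 16)| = 12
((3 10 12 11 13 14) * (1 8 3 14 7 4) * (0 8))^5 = ((14)(0 8 3 10 12 11 13 7 4 1))^5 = (14)(0 11)(1 12)(3 7)(4 10)(8 13)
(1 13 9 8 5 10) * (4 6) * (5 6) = (1 13 9 8 6 4 5 10) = [0, 13, 2, 3, 5, 10, 4, 7, 6, 8, 1, 11, 12, 9]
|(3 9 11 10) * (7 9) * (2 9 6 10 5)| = |(2 9 11 5)(3 7 6 10)| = 4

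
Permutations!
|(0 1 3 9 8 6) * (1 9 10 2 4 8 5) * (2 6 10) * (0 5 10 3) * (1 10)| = 12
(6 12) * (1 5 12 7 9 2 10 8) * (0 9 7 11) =[9, 5, 10, 3, 4, 12, 11, 7, 1, 2, 8, 0, 6] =(0 9 2 10 8 1 5 12 6 11)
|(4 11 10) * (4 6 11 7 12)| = 3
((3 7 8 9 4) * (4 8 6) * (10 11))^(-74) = ((3 7 6 4)(8 9)(10 11))^(-74) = (11)(3 6)(4 7)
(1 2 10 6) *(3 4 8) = [0, 2, 10, 4, 8, 5, 1, 7, 3, 9, 6] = (1 2 10 6)(3 4 8)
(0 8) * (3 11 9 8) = [3, 1, 2, 11, 4, 5, 6, 7, 0, 8, 10, 9] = (0 3 11 9 8)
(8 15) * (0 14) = (0 14)(8 15) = [14, 1, 2, 3, 4, 5, 6, 7, 15, 9, 10, 11, 12, 13, 0, 8]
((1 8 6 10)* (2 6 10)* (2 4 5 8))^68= (1 8 4 2 10 5 6)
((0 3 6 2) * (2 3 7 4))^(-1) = (0 2 4 7)(3 6)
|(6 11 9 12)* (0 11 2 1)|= |(0 11 9 12 6 2 1)|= 7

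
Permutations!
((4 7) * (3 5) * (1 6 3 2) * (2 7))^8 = ((1 6 3 5 7 4 2))^8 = (1 6 3 5 7 4 2)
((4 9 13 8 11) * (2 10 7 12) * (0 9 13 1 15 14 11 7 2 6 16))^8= (0 8 15 6 4 9 7 14 16 13 1 12 11)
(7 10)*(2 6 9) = (2 6 9)(7 10) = [0, 1, 6, 3, 4, 5, 9, 10, 8, 2, 7]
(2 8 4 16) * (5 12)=[0, 1, 8, 3, 16, 12, 6, 7, 4, 9, 10, 11, 5, 13, 14, 15, 2]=(2 8 4 16)(5 12)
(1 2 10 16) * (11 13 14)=[0, 2, 10, 3, 4, 5, 6, 7, 8, 9, 16, 13, 12, 14, 11, 15, 1]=(1 2 10 16)(11 13 14)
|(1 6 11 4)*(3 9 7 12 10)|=|(1 6 11 4)(3 9 7 12 10)|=20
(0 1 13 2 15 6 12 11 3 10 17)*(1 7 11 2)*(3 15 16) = (0 7 11 15 6 12 2 16 3 10 17)(1 13) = [7, 13, 16, 10, 4, 5, 12, 11, 8, 9, 17, 15, 2, 1, 14, 6, 3, 0]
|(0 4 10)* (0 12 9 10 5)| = 3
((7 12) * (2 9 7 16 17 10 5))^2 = (2 7 16 10)(5 9 12 17)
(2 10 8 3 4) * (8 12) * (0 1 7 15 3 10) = [1, 7, 0, 4, 2, 5, 6, 15, 10, 9, 12, 11, 8, 13, 14, 3] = (0 1 7 15 3 4 2)(8 10 12)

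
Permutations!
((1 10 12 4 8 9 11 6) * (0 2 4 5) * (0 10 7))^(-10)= (0 7 1 6 11 9 8 4 2)(5 12 10)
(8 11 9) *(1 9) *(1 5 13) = (1 9 8 11 5 13) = [0, 9, 2, 3, 4, 13, 6, 7, 11, 8, 10, 5, 12, 1]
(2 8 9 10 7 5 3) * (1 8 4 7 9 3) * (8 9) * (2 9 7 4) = (1 7 5)(3 9 10 8) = [0, 7, 2, 9, 4, 1, 6, 5, 3, 10, 8]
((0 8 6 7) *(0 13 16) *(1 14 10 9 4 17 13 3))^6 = (0 14 16 1 13 3 17 7 4 6 9 8 10) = ((0 8 6 7 3 1 14 10 9 4 17 13 16))^6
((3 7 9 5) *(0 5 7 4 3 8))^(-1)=(0 8 5)(3 4)(7 9)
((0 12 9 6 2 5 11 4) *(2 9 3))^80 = (0 2 4 3 11 12 5)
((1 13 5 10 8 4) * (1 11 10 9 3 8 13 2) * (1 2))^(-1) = (3 9 5 13 10 11 4 8)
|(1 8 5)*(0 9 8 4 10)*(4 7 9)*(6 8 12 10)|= 10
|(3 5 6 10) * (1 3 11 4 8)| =8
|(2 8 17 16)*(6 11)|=4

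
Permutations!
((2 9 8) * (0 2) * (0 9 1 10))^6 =(0 1)(2 10)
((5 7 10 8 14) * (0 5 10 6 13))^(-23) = (0 7 13 5 6)(8 14 10)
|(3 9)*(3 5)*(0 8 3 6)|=|(0 8 3 9 5 6)|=6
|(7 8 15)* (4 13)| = 6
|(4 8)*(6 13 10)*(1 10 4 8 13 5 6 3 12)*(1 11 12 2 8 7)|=|(1 10 3 2 8 7)(4 13)(5 6)(11 12)|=6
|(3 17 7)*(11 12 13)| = 3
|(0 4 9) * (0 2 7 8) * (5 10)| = 6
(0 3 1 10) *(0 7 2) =(0 3 1 10 7 2) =[3, 10, 0, 1, 4, 5, 6, 2, 8, 9, 7]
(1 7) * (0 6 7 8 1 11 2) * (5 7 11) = (0 6 11 2)(1 8)(5 7) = [6, 8, 0, 3, 4, 7, 11, 5, 1, 9, 10, 2]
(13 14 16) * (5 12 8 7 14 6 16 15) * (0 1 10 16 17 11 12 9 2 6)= (0 1 10 16 13)(2 6 17 11 12 8 7 14 15 5 9)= [1, 10, 6, 3, 4, 9, 17, 14, 7, 2, 16, 12, 8, 0, 15, 5, 13, 11]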